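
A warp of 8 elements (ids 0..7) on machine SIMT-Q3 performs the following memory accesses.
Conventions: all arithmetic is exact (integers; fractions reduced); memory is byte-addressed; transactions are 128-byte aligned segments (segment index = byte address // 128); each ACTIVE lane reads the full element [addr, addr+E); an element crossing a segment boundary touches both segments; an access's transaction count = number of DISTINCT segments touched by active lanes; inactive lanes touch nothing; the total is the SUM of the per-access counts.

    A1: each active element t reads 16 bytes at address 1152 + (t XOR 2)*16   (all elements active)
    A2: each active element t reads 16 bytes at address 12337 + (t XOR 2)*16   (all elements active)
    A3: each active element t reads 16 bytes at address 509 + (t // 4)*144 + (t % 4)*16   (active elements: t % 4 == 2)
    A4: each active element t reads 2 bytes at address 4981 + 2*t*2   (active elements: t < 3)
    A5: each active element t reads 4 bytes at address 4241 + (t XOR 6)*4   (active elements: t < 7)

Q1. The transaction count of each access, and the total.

A1: 1 transaction
A2: 2 transactions
A3: 2 transactions
A4: 1 transaction
A5: 1 transaction

Answer: 1,2,2,1,1; total 7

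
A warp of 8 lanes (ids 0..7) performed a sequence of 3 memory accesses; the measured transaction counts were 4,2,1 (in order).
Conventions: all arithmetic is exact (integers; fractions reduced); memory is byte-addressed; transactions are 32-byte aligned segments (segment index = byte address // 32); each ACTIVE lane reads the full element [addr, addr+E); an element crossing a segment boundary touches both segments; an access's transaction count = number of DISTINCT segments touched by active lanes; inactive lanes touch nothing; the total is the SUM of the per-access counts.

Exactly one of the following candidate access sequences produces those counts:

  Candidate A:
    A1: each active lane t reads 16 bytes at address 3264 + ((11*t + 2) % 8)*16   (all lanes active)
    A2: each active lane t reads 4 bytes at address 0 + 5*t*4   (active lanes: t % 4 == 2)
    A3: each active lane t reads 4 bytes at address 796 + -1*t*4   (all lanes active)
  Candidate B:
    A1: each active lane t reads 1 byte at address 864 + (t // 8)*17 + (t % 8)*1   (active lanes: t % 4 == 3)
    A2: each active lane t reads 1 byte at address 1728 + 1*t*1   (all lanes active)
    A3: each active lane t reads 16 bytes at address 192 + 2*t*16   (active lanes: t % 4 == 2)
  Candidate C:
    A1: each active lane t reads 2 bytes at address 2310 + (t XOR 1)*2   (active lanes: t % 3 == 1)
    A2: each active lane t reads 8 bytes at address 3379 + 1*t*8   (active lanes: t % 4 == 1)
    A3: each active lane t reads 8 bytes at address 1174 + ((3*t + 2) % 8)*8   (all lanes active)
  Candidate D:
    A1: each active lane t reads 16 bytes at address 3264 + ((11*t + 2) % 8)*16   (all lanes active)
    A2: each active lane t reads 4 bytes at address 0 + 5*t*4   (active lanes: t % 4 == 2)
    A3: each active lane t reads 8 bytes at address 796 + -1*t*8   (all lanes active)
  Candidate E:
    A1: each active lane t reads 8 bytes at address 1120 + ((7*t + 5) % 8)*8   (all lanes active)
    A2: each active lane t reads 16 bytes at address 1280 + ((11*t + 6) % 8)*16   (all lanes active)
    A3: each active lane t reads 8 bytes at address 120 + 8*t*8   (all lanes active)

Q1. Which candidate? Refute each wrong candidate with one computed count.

B: A1 gives 1 transaction, not 4
C: A1 gives 1 transaction, not 4
D: A3 gives 3 transactions, not 1
E: A1 gives 2 transactions, not 4
A: all counts match (4,2,1)

Answer: A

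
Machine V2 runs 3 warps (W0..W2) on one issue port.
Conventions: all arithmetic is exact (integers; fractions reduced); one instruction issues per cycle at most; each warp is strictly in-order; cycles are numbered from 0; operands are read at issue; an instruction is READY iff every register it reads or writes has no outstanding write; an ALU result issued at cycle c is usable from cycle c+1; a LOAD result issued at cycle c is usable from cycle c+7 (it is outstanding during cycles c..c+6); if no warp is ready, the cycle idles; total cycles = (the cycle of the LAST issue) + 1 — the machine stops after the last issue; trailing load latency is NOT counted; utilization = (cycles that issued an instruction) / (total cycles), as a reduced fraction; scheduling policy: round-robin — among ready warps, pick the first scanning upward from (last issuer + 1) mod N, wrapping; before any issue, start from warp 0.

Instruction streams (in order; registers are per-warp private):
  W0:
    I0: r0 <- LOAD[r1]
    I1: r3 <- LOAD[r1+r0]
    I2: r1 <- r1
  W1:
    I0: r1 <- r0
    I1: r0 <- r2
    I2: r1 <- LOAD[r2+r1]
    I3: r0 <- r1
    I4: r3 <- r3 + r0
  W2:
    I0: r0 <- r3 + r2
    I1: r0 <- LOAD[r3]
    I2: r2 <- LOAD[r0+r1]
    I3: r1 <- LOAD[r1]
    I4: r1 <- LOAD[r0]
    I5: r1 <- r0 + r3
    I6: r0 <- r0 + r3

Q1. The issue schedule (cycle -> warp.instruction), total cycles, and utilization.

cycle 0: W0.I0
cycle 1: W1.I0
cycle 2: W2.I0
cycle 3: W1.I1
cycle 4: W2.I1
cycle 5: W1.I2
cycle 6: idle
cycle 7: W0.I1
cycle 8: W0.I2
cycle 9: idle
cycle 10: idle
cycle 11: W2.I2
cycle 12: W1.I3
cycle 13: W2.I3
cycle 14: W1.I4
cycle 15: idle
cycle 16: idle
cycle 17: idle
cycle 18: idle
cycle 19: idle
cycle 20: W2.I4
cycle 21: idle
cycle 22: idle
cycle 23: idle
cycle 24: idle
cycle 25: idle
cycle 26: idle
cycle 27: W2.I5
cycle 28: W2.I6

Answer: 29 cycles, utilization 15/29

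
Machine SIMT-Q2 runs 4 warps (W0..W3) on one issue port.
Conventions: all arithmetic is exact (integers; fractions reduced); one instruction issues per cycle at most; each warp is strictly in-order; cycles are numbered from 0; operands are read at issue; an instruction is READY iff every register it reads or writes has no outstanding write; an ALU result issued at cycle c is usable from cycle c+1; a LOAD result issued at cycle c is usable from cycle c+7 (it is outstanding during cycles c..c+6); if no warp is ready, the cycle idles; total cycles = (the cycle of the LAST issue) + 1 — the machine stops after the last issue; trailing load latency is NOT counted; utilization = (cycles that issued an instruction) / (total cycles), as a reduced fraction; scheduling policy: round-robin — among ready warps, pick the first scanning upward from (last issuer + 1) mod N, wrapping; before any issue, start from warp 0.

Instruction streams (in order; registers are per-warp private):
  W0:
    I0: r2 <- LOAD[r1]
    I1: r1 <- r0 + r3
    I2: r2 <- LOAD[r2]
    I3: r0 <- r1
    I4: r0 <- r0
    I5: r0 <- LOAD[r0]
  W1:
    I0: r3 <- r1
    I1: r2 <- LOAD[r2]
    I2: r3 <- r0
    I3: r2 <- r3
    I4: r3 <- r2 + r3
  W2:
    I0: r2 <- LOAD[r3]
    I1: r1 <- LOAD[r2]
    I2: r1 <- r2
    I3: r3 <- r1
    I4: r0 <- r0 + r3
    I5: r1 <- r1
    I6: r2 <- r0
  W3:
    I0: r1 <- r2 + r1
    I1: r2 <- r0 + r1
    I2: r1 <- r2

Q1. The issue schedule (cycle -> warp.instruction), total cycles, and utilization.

cycle 0: W0.I0
cycle 1: W1.I0
cycle 2: W2.I0
cycle 3: W3.I0
cycle 4: W0.I1
cycle 5: W1.I1
cycle 6: W3.I1
cycle 7: W0.I2
cycle 8: W1.I2
cycle 9: W2.I1
cycle 10: W3.I2
cycle 11: W0.I3
cycle 12: W1.I3
cycle 13: W0.I4
cycle 14: W1.I4
cycle 15: W0.I5
cycle 16: W2.I2
cycle 17: W2.I3
cycle 18: W2.I4
cycle 19: W2.I5
cycle 20: W2.I6

Answer: 21 cycles, utilization 1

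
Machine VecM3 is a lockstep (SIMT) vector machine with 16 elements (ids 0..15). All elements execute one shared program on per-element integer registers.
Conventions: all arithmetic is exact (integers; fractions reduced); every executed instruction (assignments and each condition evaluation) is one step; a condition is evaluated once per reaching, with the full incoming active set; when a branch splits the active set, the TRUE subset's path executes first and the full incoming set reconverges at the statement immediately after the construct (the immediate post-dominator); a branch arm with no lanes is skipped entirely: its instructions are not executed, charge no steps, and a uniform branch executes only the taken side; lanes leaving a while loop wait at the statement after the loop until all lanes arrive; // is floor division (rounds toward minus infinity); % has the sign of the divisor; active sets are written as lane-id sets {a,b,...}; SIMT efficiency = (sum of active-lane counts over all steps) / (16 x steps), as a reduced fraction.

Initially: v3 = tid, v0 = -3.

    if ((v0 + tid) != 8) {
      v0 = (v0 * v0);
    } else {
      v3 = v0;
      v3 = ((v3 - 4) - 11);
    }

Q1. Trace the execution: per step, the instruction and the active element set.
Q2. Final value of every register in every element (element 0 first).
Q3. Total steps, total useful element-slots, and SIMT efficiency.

step 0: eval ((v0 + tid) != 8)       {0,1,2,3,4,5,6,7,8,9,10,11,12,13,14,15}
step 1: v0 <- (v0 * v0)              {0,1,2,3,4,5,6,7,8,9,10,12,13,14,15}
step 2: v3 <- v0                     {11}
step 3: v3 <- ((v3 - 4) - 11)        {11}

Answer: 4 steps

v3: 0,1,2,3,4,5,6,7,8,9,10,-18,12,13,14,15
v0: 9,9,9,9,9,9,9,9,9,9,9,-3,9,9,9,9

steps = 4; useful = 33; efficiency = 33/64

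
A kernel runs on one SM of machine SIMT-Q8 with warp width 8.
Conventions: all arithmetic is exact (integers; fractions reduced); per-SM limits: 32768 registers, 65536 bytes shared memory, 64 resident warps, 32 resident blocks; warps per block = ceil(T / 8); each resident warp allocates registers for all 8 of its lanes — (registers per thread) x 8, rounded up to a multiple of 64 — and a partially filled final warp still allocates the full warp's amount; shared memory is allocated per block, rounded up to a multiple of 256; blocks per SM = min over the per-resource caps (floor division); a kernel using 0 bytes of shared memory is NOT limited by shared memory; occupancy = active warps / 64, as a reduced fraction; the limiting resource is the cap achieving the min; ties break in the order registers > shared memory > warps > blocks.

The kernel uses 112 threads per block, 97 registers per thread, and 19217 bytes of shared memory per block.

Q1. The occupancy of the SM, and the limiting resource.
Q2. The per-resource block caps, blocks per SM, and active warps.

Answer: occupancy 7/16, limited by registers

registers: 2 blocks
shared memory: 3 blocks
warps: 4 blocks
blocks: 32 blocks

Answer: 2 blocks, 28 active warps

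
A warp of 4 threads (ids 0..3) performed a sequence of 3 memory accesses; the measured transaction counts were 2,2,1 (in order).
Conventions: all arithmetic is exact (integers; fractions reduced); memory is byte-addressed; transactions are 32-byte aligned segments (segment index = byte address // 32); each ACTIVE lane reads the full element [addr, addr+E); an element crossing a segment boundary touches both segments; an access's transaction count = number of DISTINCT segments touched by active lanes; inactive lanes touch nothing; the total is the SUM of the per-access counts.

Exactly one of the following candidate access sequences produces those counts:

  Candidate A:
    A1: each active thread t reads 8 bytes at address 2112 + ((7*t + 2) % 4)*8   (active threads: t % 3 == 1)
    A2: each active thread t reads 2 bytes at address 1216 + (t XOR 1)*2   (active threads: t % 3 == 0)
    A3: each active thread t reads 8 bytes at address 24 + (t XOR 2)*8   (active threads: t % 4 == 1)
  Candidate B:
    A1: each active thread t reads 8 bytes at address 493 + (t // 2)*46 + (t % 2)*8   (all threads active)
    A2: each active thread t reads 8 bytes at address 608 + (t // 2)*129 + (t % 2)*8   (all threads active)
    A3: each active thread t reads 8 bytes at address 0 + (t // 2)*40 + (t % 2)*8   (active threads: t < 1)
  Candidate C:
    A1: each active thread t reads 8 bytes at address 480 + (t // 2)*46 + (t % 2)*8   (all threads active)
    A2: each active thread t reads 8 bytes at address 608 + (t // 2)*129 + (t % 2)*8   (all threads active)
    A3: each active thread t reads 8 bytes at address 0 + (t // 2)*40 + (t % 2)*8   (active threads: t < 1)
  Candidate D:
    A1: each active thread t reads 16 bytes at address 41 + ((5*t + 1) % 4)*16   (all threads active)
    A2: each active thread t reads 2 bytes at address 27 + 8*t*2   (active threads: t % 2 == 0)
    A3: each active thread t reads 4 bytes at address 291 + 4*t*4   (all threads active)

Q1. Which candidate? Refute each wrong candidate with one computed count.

A: A1 gives 1 transaction, not 2
B: A1 gives 3 transactions, not 2
D: A1 gives 3 transactions, not 2
C: all counts match (2,2,1)

Answer: C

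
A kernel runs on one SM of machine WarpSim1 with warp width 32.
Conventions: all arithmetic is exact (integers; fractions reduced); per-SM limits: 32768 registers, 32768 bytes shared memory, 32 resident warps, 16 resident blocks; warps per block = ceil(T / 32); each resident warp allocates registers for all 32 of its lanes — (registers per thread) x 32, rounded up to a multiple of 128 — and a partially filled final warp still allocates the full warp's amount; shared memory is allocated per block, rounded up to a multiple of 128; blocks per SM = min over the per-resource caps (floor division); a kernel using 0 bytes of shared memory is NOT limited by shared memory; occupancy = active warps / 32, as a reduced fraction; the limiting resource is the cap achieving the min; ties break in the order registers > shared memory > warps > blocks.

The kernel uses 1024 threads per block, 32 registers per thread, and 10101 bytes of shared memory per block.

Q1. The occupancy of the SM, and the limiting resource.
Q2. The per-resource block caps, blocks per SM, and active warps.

Answer: occupancy 1, limited by registers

registers: 1 block
shared memory: 3 blocks
warps: 1 block
blocks: 16 blocks

Answer: 1 block, 32 active warps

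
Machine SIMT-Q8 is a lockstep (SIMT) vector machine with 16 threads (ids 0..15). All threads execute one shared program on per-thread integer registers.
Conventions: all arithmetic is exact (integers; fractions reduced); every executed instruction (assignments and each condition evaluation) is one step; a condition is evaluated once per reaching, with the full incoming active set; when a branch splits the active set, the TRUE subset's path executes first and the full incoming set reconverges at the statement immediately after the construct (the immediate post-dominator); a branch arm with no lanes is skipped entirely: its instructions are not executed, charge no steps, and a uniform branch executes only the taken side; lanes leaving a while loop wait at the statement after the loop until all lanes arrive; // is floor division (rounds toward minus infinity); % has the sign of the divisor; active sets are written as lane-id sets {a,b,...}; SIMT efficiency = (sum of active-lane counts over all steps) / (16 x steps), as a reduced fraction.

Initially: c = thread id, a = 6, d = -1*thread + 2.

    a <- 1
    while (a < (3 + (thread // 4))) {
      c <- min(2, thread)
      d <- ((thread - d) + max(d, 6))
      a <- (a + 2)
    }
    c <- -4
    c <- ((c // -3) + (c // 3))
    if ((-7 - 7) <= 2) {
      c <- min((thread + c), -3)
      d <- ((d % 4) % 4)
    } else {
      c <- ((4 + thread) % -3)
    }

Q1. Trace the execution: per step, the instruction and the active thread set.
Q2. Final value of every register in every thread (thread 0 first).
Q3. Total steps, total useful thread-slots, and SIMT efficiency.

step 0: a <- 1                       {0,1,2,3,4,5,6,7,8,9,10,11,12,13,14,15}
step 1: eval (a < (3 + (thread // 4))) {0,1,2,3,4,5,6,7,8,9,10,11,12,13,14,15}
step 2: c <- min(2, thread)          {0,1,2,3,4,5,6,7,8,9,10,11,12,13,14,15}
step 3: d <- ((thread - d) + max(d, 6)) {0,1,2,3,4,5,6,7,8,9,10,11,12,13,14,15}
step 4: a <- (a + 2)                 {0,1,2,3,4,5,6,7,8,9,10,11,12,13,14,15}
step 5: eval (a < (3 + (thread // 4))) {0,1,2,3,4,5,6,7,8,9,10,11,12,13,14,15}
step 6: c <- min(2, thread)          {4,5,6,7,8,9,10,11,12,13,14,15}
step 7: d <- ((thread - d) + max(d, 6)) {4,5,6,7,8,9,10,11,12,13,14,15}
step 8: a <- (a + 2)                 {4,5,6,7,8,9,10,11,12,13,14,15}
step 9: eval (a < (3 + (thread // 4))) {4,5,6,7,8,9,10,11,12,13,14,15}
step 10: c <- min(2, thread)          {12,13,14,15}
step 11: d <- ((thread - d) + max(d, 6)) {12,13,14,15}
step 12: a <- (a + 2)                 {12,13,14,15}
step 13: eval (a < (3 + (thread // 4))) {12,13,14,15}
step 14: c <- -4                      {0,1,2,3,4,5,6,7,8,9,10,11,12,13,14,15}
step 15: c <- ((c // -3) + (c // 3))  {0,1,2,3,4,5,6,7,8,9,10,11,12,13,14,15}
step 16: eval ((-7 - 7) <= 2)         {0,1,2,3,4,5,6,7,8,9,10,11,12,13,14,15}
step 17: c <- min((thread + c), -3)   {0,1,2,3,4,5,6,7,8,9,10,11,12,13,14,15}
step 18: d <- ((d % 4) % 4)           {0,1,2,3,4,5,6,7,8,9,10,11,12,13,14,15}

Answer: 19 steps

c: -3,-3,-3,-3,-3,-3,-3,-3,-3,-3,-3,-3,-3,-3,-3,-3
a: 3,3,3,3,5,5,5,5,5,5,5,5,7,7,7,7
d: 0,2,0,2,0,1,2,3,0,1,2,3,0,1,2,3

steps = 19; useful = 240; efficiency = 240/304 = 15/19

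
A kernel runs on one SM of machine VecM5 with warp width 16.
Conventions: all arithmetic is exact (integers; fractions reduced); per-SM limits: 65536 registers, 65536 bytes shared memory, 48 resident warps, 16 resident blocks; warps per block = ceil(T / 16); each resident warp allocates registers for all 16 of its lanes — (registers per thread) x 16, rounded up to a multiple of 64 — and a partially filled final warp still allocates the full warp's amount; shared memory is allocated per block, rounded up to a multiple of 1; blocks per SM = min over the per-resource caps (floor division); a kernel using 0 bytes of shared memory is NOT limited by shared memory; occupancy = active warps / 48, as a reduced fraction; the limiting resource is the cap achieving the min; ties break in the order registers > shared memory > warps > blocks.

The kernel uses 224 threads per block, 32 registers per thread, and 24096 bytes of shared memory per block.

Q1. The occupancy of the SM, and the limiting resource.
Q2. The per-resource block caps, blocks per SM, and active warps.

Answer: occupancy 7/12, limited by shared memory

registers: 9 blocks
shared memory: 2 blocks
warps: 3 blocks
blocks: 16 blocks

Answer: 2 blocks, 28 active warps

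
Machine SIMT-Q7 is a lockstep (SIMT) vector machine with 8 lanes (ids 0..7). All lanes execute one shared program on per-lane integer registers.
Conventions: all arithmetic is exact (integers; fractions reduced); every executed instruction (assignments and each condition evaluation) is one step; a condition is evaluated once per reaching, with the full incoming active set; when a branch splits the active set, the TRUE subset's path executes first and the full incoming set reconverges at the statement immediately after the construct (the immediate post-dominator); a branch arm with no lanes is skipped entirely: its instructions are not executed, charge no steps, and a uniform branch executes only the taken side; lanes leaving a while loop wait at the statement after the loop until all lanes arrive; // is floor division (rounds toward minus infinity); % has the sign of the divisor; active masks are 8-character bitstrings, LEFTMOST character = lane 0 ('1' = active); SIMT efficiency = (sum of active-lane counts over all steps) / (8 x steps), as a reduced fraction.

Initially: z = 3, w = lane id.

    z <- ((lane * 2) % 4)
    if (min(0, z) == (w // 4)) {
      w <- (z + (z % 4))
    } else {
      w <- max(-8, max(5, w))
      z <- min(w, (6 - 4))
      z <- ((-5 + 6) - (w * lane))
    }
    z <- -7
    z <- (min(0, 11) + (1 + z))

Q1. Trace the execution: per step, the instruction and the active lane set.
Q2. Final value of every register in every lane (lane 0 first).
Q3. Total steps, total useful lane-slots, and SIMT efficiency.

step 0: z <- ((lane * 2) % 4)        11111111
step 1: eval (min(0, z) == (w // 4)) 11111111
step 2: w <- (z + (z % 4))           11110000
step 3: w <- max(-8, max(5, w))      00001111
step 4: z <- min(w, (6 - 4))         00001111
step 5: z <- ((-5 + 6) - (w * lane)) 00001111
step 6: z <- -7                      11111111
step 7: z <- (min(0, 11) + (1 + z))  11111111

Answer: 8 steps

z: -6,-6,-6,-6,-6,-6,-6,-6
w: 0,4,0,4,5,5,6,7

steps = 8; useful = 48; efficiency = 48/64 = 3/4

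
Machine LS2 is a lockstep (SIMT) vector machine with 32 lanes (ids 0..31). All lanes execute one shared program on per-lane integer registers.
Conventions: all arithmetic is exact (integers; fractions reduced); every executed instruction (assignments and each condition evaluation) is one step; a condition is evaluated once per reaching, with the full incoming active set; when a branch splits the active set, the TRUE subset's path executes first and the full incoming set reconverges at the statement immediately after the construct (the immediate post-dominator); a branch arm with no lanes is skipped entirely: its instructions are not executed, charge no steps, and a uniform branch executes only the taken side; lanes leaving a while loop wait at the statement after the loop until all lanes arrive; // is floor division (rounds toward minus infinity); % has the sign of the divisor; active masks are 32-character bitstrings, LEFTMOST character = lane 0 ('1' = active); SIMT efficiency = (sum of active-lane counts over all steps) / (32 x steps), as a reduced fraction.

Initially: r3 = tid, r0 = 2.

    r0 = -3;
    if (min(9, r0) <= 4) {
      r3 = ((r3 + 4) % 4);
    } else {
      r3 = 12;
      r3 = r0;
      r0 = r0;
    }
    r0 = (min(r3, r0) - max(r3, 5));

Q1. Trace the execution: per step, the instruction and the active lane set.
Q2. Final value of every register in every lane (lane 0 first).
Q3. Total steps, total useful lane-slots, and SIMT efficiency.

step 0: r0 <- -3                     11111111111111111111111111111111
step 1: eval (min(9, r0) <= 4)       11111111111111111111111111111111
step 2: r3 <- ((r3 + 4) % 4)         11111111111111111111111111111111
step 3: r0 <- (min(r3, r0) - max(r3, 5)) 11111111111111111111111111111111

Answer: 4 steps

r3: 0,1,2,3,0,1,2,3,0,1,2,3,0,1,2,3,0,1,2,3,0,1,2,3,0,1,2,3,0,1,2,3
r0: -8,-8,-8,-8,-8,-8,-8,-8,-8,-8,-8,-8,-8,-8,-8,-8,-8,-8,-8,-8,-8,-8,-8,-8,-8,-8,-8,-8,-8,-8,-8,-8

steps = 4; useful = 128; efficiency = 128/128 = 1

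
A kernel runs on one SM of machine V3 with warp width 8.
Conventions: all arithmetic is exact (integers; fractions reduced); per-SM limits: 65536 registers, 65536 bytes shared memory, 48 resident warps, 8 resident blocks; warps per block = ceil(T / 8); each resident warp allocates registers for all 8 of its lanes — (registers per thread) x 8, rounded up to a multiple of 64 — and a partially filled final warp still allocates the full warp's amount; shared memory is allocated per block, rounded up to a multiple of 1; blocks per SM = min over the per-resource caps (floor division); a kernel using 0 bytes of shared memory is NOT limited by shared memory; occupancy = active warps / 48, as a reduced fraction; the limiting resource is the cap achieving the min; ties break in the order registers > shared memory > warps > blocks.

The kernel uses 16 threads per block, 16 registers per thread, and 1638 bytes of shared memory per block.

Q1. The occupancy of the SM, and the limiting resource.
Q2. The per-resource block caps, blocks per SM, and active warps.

Answer: occupancy 1/3, limited by blocks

registers: 256 blocks
shared memory: 40 blocks
warps: 24 blocks
blocks: 8 blocks

Answer: 8 blocks, 16 active warps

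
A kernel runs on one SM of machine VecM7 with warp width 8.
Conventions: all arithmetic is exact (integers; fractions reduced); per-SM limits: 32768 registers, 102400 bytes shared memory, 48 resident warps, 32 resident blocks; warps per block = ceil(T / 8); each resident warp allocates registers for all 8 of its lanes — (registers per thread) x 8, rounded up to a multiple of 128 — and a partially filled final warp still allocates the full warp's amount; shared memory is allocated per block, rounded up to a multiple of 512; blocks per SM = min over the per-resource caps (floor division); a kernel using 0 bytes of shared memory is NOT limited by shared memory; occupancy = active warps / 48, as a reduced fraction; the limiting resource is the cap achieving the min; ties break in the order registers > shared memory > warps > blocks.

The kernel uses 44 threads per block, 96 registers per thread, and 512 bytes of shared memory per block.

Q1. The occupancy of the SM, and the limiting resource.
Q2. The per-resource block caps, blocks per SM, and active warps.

Answer: occupancy 7/8, limited by registers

registers: 7 blocks
shared memory: 200 blocks
warps: 8 blocks
blocks: 32 blocks

Answer: 7 blocks, 42 active warps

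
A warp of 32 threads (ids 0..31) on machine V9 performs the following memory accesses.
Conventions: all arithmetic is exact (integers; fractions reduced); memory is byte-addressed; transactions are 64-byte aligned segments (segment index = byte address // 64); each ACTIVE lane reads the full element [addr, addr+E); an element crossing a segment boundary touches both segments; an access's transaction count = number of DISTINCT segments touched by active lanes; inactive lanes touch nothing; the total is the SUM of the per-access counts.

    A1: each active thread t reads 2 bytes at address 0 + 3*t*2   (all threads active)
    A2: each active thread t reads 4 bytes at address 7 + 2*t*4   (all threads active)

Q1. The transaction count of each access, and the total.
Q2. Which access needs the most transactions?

A1: 3 transactions
A2: 5 transactions

Answer: 3,5; total 8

Answer: A2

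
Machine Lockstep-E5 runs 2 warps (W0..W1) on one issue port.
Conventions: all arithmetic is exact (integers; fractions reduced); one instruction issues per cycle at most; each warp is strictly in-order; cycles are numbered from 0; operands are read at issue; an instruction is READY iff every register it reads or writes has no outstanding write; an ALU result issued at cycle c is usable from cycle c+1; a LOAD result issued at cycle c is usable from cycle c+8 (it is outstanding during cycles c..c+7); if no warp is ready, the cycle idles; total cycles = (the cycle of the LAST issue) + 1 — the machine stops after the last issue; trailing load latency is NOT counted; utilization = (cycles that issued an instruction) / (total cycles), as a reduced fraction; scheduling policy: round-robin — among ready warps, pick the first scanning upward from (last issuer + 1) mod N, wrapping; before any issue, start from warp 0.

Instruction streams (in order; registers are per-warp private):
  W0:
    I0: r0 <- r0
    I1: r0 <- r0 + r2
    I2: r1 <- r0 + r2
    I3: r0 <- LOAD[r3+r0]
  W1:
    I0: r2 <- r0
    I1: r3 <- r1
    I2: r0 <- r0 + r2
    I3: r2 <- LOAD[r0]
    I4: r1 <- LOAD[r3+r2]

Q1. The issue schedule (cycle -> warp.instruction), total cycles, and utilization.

cycle 0: W0.I0
cycle 1: W1.I0
cycle 2: W0.I1
cycle 3: W1.I1
cycle 4: W0.I2
cycle 5: W1.I2
cycle 6: W0.I3
cycle 7: W1.I3
cycle 8: idle
cycle 9: idle
cycle 10: idle
cycle 11: idle
cycle 12: idle
cycle 13: idle
cycle 14: idle
cycle 15: W1.I4

Answer: 16 cycles, utilization 9/16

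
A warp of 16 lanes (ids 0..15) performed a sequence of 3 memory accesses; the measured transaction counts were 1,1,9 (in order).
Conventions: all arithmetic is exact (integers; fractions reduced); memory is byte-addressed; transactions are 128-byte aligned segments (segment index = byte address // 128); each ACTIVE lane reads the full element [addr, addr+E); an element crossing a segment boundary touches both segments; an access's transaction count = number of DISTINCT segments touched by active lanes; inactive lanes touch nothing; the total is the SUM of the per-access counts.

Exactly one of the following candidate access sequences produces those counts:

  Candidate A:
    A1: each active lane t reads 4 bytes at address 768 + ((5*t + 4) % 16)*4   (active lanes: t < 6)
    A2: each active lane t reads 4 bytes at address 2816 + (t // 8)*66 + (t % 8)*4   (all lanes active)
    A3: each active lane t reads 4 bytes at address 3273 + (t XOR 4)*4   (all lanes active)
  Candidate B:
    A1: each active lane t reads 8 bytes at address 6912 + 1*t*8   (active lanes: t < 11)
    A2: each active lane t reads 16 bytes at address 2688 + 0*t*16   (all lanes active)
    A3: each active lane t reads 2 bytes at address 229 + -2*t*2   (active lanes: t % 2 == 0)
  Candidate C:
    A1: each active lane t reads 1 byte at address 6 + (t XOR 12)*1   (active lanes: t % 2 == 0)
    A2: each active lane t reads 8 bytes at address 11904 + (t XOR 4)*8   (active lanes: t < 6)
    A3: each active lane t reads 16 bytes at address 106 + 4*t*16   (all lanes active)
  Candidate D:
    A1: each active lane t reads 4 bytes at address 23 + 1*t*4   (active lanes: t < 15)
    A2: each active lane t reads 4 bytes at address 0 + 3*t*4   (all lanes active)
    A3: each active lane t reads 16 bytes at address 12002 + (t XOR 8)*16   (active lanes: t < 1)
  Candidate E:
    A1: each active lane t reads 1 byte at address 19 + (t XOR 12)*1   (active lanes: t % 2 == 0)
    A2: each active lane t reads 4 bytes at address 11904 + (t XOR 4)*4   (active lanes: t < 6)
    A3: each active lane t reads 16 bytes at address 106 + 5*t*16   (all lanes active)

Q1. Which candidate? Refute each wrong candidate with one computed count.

A: A3 gives 2 transactions, not 9
B: A3 gives 1 transaction, not 9
D: A2 gives 2 transactions, not 1
E: A3 gives 11 transactions, not 9
C: all counts match (1,1,9)

Answer: C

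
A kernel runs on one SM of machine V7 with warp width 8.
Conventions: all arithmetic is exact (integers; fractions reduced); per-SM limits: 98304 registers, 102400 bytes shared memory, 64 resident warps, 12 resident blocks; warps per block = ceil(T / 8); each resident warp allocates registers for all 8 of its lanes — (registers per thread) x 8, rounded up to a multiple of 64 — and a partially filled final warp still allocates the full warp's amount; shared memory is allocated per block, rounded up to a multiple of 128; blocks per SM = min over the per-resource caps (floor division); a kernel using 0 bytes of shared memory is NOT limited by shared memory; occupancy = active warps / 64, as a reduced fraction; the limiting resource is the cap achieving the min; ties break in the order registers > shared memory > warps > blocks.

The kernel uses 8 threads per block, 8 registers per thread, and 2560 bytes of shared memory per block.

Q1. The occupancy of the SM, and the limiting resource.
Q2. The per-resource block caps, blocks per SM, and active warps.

Answer: occupancy 3/16, limited by blocks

registers: 1536 blocks
shared memory: 40 blocks
warps: 64 blocks
blocks: 12 blocks

Answer: 12 blocks, 12 active warps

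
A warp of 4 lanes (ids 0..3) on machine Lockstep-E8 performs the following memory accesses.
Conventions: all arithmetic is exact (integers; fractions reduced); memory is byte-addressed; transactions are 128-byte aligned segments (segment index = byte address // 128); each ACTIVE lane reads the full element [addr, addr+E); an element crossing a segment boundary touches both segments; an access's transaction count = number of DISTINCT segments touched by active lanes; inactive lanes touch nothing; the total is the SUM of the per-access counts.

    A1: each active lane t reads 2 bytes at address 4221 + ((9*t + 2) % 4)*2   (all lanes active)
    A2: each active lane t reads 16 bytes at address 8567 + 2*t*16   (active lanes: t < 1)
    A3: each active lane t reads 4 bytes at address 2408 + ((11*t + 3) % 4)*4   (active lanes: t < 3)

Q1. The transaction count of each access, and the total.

A1: 2 transactions
A2: 2 transactions
A3: 1 transaction

Answer: 2,2,1; total 5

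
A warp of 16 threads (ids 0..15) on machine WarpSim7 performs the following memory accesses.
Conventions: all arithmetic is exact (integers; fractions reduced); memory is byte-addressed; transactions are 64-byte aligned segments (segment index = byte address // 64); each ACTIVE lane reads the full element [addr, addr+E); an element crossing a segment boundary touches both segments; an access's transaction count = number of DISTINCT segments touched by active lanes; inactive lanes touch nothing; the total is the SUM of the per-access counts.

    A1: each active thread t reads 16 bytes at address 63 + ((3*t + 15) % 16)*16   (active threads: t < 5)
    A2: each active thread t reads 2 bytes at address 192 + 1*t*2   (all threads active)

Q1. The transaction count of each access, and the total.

A1: 4 transactions
A2: 1 transaction

Answer: 4,1; total 5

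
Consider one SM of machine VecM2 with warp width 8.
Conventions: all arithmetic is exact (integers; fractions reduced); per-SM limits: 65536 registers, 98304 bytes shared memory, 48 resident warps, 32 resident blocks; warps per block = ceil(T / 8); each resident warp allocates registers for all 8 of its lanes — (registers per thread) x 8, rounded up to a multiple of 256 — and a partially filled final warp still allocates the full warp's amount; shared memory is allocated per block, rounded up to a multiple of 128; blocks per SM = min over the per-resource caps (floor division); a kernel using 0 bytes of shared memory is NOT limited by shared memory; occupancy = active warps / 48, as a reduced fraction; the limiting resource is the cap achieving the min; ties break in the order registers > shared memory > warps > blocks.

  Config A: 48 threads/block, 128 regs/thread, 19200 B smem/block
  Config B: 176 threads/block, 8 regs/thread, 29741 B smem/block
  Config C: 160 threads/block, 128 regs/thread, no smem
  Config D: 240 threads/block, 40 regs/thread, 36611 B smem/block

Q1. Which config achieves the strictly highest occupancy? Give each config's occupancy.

occupancies: A 5/8, B 11/12, C 5/6, D 5/8

Answer: B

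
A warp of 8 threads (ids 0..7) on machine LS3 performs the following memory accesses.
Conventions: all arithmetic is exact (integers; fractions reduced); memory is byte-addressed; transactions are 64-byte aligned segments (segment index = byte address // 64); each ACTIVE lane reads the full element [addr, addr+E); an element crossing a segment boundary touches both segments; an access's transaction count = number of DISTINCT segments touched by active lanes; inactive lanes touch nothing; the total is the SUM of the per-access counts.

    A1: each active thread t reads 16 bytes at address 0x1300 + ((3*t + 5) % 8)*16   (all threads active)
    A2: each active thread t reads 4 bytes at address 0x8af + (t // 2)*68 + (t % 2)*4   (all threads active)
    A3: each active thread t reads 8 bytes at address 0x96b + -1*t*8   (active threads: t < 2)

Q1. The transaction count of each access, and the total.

A1: 2 transactions
A2: 5 transactions
A3: 1 transaction

Answer: 2,5,1; total 8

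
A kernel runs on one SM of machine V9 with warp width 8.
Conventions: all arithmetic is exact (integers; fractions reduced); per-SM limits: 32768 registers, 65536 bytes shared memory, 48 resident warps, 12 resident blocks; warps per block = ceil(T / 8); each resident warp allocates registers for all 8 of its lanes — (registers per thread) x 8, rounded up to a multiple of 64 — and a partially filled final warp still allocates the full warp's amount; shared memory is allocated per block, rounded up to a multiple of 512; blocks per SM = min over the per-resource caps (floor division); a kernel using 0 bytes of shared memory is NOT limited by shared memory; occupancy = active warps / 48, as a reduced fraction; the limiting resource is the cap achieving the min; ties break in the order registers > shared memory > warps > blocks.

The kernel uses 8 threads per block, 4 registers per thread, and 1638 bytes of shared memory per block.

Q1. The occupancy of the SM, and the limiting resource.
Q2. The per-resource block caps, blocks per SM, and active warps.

Answer: occupancy 1/4, limited by blocks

registers: 512 blocks
shared memory: 32 blocks
warps: 48 blocks
blocks: 12 blocks

Answer: 12 blocks, 12 active warps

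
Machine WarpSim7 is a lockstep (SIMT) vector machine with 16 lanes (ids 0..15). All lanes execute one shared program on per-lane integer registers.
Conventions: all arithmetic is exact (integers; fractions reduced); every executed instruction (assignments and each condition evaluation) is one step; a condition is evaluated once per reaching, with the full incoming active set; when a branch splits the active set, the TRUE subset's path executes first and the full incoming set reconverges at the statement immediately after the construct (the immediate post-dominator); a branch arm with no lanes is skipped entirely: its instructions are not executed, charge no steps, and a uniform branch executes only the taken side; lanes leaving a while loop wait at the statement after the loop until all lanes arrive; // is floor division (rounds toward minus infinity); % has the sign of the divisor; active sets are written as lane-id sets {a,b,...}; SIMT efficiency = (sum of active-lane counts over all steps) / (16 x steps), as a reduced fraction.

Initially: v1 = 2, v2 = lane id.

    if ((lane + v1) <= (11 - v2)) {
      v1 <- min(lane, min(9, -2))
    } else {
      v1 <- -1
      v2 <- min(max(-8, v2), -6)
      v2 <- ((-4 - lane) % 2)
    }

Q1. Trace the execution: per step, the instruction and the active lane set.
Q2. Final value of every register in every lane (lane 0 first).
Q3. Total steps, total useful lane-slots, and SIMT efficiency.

step 0: eval ((lane + v1) <= (11 - v2)) {0,1,2,3,4,5,6,7,8,9,10,11,12,13,14,15}
step 1: v1 <- min(lane, min(9, -2))  {0,1,2,3,4}
step 2: v1 <- -1                     {5,6,7,8,9,10,11,12,13,14,15}
step 3: v2 <- min(max(-8, v2), -6)   {5,6,7,8,9,10,11,12,13,14,15}
step 4: v2 <- ((-4 - lane) % 2)      {5,6,7,8,9,10,11,12,13,14,15}

Answer: 5 steps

v1: -2,-2,-2,-2,-2,-1,-1,-1,-1,-1,-1,-1,-1,-1,-1,-1
v2: 0,1,2,3,4,1,0,1,0,1,0,1,0,1,0,1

steps = 5; useful = 54; efficiency = 54/80 = 27/40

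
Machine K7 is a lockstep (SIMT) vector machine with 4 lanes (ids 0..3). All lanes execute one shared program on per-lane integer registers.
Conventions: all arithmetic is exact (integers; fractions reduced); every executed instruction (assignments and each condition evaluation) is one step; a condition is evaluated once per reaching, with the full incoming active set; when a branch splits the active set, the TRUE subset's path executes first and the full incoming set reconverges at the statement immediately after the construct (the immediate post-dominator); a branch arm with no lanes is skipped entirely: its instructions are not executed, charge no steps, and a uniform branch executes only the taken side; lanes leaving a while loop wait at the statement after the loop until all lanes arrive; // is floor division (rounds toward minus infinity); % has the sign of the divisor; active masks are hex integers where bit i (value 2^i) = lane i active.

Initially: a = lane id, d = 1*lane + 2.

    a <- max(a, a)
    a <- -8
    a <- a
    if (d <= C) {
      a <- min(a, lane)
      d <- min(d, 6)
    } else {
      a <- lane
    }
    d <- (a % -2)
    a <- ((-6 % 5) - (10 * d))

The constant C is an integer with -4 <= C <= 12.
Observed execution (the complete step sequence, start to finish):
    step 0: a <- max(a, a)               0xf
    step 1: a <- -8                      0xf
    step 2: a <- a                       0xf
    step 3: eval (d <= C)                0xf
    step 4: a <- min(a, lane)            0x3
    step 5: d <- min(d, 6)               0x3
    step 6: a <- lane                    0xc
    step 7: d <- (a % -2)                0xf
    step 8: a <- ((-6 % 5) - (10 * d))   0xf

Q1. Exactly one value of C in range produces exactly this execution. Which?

Answer: C = 3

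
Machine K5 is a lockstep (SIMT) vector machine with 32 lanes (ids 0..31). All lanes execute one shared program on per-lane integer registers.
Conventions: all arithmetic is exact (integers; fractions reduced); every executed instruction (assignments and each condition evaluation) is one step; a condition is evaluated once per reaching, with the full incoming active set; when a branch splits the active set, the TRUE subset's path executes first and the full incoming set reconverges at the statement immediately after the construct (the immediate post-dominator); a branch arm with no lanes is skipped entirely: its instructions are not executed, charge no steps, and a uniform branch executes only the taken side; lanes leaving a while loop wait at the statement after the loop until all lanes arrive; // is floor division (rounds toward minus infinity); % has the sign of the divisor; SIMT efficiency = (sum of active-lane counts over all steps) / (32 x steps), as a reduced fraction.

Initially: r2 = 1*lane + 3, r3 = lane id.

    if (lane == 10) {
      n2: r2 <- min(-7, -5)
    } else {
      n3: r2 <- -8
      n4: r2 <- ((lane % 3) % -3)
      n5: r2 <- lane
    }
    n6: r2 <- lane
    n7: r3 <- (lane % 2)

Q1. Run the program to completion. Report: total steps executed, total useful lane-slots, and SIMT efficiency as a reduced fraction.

Answer: 7 steps, 190 useful, 95/112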